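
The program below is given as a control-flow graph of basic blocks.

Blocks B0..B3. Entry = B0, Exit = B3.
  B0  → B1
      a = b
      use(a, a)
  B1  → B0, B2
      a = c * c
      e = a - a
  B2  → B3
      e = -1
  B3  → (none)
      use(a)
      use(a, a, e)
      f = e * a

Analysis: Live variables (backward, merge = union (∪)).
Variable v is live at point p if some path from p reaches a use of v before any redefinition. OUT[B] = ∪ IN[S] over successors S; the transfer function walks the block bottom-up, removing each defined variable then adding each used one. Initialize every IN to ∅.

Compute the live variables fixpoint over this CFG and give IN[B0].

Per-block solution:
  B0: | IN={b, c} | OUT={b, c}
  B1: | IN={b, c} | OUT={a, b, c}
  B2: | IN={a} | OUT={a, e}
  B3: | IN={a, e} | OUT={}

Merge at B0: OUT[B0] = IN[B1] = {b, c}
Applying B0's transfer function to that OUT value gives IN[B0] (row B0 above).

Answer: {b, c}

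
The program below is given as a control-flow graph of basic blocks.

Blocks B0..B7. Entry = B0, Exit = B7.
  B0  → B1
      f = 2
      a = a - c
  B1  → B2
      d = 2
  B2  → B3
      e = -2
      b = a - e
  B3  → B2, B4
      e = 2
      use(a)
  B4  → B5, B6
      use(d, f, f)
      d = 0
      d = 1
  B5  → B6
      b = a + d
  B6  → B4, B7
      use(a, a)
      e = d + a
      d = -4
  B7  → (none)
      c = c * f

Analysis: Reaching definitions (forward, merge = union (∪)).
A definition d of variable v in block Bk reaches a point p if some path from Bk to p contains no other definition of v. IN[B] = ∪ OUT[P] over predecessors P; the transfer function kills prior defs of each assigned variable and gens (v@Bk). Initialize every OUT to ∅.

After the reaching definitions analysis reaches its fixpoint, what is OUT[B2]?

Answer: {a@B0, b@B2, d@B1, e@B2, f@B0}

Working:
Fixpoint table:
  B0:   IN={}   OUT={a@B0, f@B0}
  B1:   IN={a@B0, f@B0}   OUT={a@B0, d@B1, f@B0}
  B2:   IN={a@B0, b@B2, d@B1, e@B3, f@B0}   OUT={a@B0, b@B2, d@B1, e@B2, f@B0}
  B3:   IN={a@B0, b@B2, d@B1, e@B2, f@B0}   OUT={a@B0, b@B2, d@B1, e@B3, f@B0}
  B4:   IN={a@B0, b@B2, b@B5, d@B1, d@B6, e@B3, e@B6, f@B0}   OUT={a@B0, b@B2, b@B5, d@B4, e@B3, e@B6, f@B0}
  B5:   IN={a@B0, b@B2, b@B5, d@B4, e@B3, e@B6, f@B0}   OUT={a@B0, b@B5, d@B4, e@B3, e@B6, f@B0}
  B6:   IN={a@B0, b@B2, b@B5, d@B4, e@B3, e@B6, f@B0}   OUT={a@B0, b@B2, b@B5, d@B6, e@B6, f@B0}
  B7:   IN={a@B0, b@B2, b@B5, d@B6, e@B6, f@B0}   OUT={a@B0, b@B2, b@B5, c@B7, d@B6, e@B6, f@B0}

Merge at B2: IN[B2] = OUT[B1] ⊔ OUT[B3] = {a@B0, b@B2, d@B1, e@B3, f@B0}
Applying B2's transfer function to that IN value gives OUT[B2] (row B2 above).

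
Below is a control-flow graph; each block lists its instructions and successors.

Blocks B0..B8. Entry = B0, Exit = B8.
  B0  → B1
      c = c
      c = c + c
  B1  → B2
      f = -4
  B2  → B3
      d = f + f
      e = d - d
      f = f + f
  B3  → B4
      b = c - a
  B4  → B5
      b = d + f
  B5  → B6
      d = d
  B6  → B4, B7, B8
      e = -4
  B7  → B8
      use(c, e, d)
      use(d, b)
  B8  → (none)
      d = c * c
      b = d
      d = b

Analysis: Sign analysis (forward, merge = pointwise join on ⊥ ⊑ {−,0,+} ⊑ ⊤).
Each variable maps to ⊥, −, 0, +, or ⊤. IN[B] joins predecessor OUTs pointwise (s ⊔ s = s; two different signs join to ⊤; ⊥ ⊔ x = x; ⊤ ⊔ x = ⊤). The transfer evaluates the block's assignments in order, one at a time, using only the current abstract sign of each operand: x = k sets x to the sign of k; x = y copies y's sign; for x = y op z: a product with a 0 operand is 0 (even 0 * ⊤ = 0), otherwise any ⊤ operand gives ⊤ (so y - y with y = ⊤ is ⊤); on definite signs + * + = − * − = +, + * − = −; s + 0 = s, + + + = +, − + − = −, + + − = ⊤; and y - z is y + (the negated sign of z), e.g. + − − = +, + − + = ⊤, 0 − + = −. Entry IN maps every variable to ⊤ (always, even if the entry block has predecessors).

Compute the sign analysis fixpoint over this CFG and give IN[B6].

Converged values:
  B0: | IN=(all ⊤) | OUT=(all ⊤)
  B1: | IN=(all ⊤) | OUT={f:-; rest ⊤}
  B2: | IN={f:-; rest ⊤} | OUT={d:-, f:-; rest ⊤}
  B3: | IN={d:-, f:-; rest ⊤} | OUT={d:-, f:-; rest ⊤}
  B4: | IN={d:-, f:-; rest ⊤} | OUT={b:-, d:-, f:-; rest ⊤}
  B5: | IN={b:-, d:-, f:-; rest ⊤} | OUT={b:-, d:-, f:-; rest ⊤}
  B6: | IN={b:-, d:-, f:-; rest ⊤} | OUT={b:-, d:-, e:-, f:-; rest ⊤}
  B7: | IN={b:-, d:-, e:-, f:-; rest ⊤} | OUT={b:-, d:-, e:-, f:-; rest ⊤}
  B8: | IN={b:-, d:-, e:-, f:-; rest ⊤} | OUT={e:-, f:-; rest ⊤}

Merge at B6: IN[B6] = OUT[B5] = {a: ⊤, b: -, c: ⊤, d: -, e: ⊤, f: -}

Answer: {a: ⊤, b: -, c: ⊤, d: -, e: ⊤, f: -}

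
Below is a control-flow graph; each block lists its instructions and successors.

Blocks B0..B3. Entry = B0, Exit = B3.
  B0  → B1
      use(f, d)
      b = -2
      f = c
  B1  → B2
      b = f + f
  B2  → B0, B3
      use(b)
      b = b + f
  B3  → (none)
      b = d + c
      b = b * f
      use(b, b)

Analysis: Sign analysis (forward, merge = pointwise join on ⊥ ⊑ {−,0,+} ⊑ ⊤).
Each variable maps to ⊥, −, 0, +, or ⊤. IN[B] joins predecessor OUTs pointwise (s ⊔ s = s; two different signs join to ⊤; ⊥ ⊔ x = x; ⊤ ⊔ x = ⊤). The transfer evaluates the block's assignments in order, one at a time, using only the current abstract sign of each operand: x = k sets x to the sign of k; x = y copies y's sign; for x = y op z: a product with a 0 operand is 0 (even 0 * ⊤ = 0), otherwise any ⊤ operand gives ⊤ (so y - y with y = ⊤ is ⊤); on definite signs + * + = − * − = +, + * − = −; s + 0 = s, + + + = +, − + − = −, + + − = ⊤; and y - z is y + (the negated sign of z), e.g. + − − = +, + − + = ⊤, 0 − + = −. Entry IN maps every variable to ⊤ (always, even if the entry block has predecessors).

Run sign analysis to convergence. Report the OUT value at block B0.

Answer: {a: ⊤, b: -, c: ⊤, d: ⊤, e: ⊤, f: ⊤}

Working:
Per-block solution:
  B0:   IN=(all ⊤)   OUT={b:-; rest ⊤}
  B1:   IN={b:-; rest ⊤}   OUT=(all ⊤)
  B2:   IN=(all ⊤)   OUT=(all ⊤)
  B3:   IN=(all ⊤)   OUT=(all ⊤)

Merge at B0 (entry node, so the boundary value (all ⊤) is joined with the incoming edge(s)): IN[B0] = (all ⊤) ⊔ OUT[B2] = {a: ⊤, b: ⊤, c: ⊤, d: ⊤, e: ⊤, f: ⊤}
Applying B0's transfer function to that IN value gives OUT[B0] (row B0 above).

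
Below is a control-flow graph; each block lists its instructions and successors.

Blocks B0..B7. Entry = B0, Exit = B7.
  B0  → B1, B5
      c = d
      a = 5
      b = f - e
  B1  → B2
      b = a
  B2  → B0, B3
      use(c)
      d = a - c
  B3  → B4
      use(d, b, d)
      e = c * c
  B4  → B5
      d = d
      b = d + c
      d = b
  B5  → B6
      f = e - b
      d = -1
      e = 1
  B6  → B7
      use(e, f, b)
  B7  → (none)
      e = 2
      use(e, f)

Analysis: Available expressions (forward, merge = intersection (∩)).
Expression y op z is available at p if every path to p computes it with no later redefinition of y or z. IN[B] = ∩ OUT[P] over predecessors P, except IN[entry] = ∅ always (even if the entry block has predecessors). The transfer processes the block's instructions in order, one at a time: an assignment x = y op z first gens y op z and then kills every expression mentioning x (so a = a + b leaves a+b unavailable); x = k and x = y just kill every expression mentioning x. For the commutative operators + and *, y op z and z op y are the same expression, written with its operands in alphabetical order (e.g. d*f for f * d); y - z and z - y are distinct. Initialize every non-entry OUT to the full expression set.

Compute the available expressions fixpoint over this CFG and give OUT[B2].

Converged values:
  B0: | IN={} | OUT={f-e}
  B1: | IN={f-e} | OUT={f-e}
  B2: | IN={f-e} | OUT={a-c, f-e}
  B3: | IN={a-c, f-e} | OUT={a-c, c*c}
  B4: | IN={a-c, c*c} | OUT={a-c, c*c}
  B5: | IN={} | OUT={}
  B6: | IN={} | OUT={}
  B7: | IN={} | OUT={}

Merge at B2: IN[B2] = OUT[B1] = {f-e}
Applying B2's transfer function to that IN value gives OUT[B2] (row B2 above).

Answer: {a-c, f-e}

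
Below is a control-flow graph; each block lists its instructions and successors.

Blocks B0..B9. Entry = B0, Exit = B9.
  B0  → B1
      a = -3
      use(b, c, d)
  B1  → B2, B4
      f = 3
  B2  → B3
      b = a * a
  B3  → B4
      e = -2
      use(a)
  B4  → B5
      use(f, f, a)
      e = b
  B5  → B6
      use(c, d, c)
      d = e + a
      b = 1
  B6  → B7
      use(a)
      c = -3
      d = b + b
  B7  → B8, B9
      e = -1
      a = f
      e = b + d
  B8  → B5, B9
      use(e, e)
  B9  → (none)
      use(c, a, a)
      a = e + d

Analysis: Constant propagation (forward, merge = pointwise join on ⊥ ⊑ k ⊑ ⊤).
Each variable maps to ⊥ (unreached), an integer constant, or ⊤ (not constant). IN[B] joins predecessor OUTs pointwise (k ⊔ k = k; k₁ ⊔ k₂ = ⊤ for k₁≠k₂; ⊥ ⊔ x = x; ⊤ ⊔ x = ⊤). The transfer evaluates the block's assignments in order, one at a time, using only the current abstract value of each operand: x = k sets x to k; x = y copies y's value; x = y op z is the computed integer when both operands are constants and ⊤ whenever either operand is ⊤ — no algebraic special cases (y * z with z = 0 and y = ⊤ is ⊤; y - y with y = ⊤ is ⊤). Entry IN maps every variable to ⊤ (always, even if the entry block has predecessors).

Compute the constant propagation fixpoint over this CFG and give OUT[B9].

Converged values:
  B0:  IN=(all ⊤)  OUT={a:-3; rest ⊤}
  B1:  IN={a:-3; rest ⊤}  OUT={a:-3, f:3; rest ⊤}
  B2:  IN={a:-3, f:3; rest ⊤}  OUT={a:-3, b:9, f:3; rest ⊤}
  B3:  IN={a:-3, b:9, f:3; rest ⊤}  OUT={a:-3, b:9, e:-2, f:3; rest ⊤}
  B4:  IN={a:-3, f:3; rest ⊤}  OUT={a:-3, f:3; rest ⊤}
  B5:  IN={f:3; rest ⊤}  OUT={b:1, f:3; rest ⊤}
  B6:  IN={b:1, f:3; rest ⊤}  OUT={b:1, c:-3, d:2, f:3; rest ⊤}
  B7:  IN={b:1, c:-3, d:2, f:3; rest ⊤}  OUT={a:3, b:1, c:-3, d:2, e:3, f:3; rest ⊤}
  B8:  IN={a:3, b:1, c:-3, d:2, e:3, f:3; rest ⊤}  OUT={a:3, b:1, c:-3, d:2, e:3, f:3; rest ⊤}
  B9:  IN={a:3, b:1, c:-3, d:2, e:3, f:3; rest ⊤}  OUT={a:5, b:1, c:-3, d:2, e:3, f:3; rest ⊤}

Merge at B9: IN[B9] = OUT[B7] ⊔ OUT[B8] = {a: 3, b: 1, c: -3, d: 2, e: 3, f: 3}
Applying B9's transfer function to that IN value gives OUT[B9] (row B9 above).

Answer: {a: 5, b: 1, c: -3, d: 2, e: 3, f: 3}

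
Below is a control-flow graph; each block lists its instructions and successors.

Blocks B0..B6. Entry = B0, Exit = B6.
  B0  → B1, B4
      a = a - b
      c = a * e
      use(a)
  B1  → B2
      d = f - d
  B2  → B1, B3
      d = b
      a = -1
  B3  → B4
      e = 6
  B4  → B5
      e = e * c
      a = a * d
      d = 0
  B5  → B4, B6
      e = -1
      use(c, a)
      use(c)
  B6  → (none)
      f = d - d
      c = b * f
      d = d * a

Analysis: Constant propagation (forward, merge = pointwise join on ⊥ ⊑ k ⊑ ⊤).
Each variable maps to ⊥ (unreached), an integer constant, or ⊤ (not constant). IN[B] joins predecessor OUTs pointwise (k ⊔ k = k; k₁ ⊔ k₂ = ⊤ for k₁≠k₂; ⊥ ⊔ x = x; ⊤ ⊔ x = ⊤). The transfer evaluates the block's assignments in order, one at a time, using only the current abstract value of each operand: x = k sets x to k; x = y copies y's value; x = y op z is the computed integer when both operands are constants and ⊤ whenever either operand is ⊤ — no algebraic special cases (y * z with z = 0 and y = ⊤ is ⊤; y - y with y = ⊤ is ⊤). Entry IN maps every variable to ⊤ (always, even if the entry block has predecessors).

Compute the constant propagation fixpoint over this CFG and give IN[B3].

Converged values:
  B0: | IN=(all ⊤) | OUT=(all ⊤)
  B1: | IN=(all ⊤) | OUT=(all ⊤)
  B2: | IN=(all ⊤) | OUT={a:-1; rest ⊤}
  B3: | IN={a:-1; rest ⊤} | OUT={a:-1, e:6; rest ⊤}
  B4: | IN=(all ⊤) | OUT={d:0; rest ⊤}
  B5: | IN={d:0; rest ⊤} | OUT={d:0, e:-1; rest ⊤}
  B6: | IN={d:0, e:-1; rest ⊤} | OUT={e:-1, f:0; rest ⊤}

Merge at B3: IN[B3] = OUT[B2] = {a: -1, b: ⊤, c: ⊤, d: ⊤, e: ⊤, f: ⊤}

Answer: {a: -1, b: ⊤, c: ⊤, d: ⊤, e: ⊤, f: ⊤}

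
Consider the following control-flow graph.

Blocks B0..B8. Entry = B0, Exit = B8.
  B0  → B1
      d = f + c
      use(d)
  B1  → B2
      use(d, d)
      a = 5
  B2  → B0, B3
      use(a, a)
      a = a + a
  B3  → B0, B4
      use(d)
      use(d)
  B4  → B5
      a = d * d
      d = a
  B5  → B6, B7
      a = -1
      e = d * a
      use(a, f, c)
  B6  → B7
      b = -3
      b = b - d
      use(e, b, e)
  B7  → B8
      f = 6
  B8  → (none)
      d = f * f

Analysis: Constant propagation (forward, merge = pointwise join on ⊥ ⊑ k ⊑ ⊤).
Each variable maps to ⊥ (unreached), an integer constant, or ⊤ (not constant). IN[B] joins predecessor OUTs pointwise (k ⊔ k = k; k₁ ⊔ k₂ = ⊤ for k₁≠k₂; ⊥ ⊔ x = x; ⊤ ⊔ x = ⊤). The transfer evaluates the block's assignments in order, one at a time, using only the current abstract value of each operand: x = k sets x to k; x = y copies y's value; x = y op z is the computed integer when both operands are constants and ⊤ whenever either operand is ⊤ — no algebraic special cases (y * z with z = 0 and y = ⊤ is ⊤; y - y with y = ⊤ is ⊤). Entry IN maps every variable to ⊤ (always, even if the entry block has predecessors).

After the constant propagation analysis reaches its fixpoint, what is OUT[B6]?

Fixpoint table:
  B0:   IN=(all ⊤)   OUT=(all ⊤)
  B1:   IN=(all ⊤)   OUT={a:5; rest ⊤}
  B2:   IN={a:5; rest ⊤}   OUT={a:10; rest ⊤}
  B3:   IN={a:10; rest ⊤}   OUT={a:10; rest ⊤}
  B4:   IN={a:10; rest ⊤}   OUT=(all ⊤)
  B5:   IN=(all ⊤)   OUT={a:-1; rest ⊤}
  B6:   IN={a:-1; rest ⊤}   OUT={a:-1; rest ⊤}
  B7:   IN={a:-1; rest ⊤}   OUT={a:-1, f:6; rest ⊤}
  B8:   IN={a:-1, f:6; rest ⊤}   OUT={a:-1, d:36, f:6; rest ⊤}

Merge at B6: IN[B6] = OUT[B5] = {a: -1, b: ⊤, c: ⊤, d: ⊤, e: ⊤, f: ⊤}
Applying B6's transfer function to that IN value gives OUT[B6] (row B6 above).

Answer: {a: -1, b: ⊤, c: ⊤, d: ⊤, e: ⊤, f: ⊤}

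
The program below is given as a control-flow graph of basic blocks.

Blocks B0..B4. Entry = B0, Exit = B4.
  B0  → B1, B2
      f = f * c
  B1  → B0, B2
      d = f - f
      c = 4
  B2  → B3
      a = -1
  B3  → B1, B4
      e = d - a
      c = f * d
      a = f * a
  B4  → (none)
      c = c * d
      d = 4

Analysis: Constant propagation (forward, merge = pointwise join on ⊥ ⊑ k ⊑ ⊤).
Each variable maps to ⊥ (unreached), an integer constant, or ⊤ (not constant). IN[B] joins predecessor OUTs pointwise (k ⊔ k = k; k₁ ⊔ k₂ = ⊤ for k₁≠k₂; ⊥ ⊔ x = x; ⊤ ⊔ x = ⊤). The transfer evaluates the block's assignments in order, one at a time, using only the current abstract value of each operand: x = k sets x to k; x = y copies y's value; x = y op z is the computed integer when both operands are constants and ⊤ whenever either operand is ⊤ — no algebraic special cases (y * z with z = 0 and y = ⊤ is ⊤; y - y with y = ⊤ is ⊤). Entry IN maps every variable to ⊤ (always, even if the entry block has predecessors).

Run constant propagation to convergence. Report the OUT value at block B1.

Answer: {a: ⊤, b: ⊤, c: 4, d: ⊤, e: ⊤, f: ⊤}

Derivation:
Per-block solution:
  B0:   IN=(all ⊤)   OUT=(all ⊤)
  B1:   IN=(all ⊤)   OUT={c:4; rest ⊤}
  B2:   IN=(all ⊤)   OUT={a:-1; rest ⊤}
  B3:   IN={a:-1; rest ⊤}   OUT=(all ⊤)
  B4:   IN=(all ⊤)   OUT={d:4; rest ⊤}

Merge at B1: IN[B1] = OUT[B0] ⊔ OUT[B3] = {a: ⊤, b: ⊤, c: ⊤, d: ⊤, e: ⊤, f: ⊤}
Applying B1's transfer function to that IN value gives OUT[B1] (row B1 above).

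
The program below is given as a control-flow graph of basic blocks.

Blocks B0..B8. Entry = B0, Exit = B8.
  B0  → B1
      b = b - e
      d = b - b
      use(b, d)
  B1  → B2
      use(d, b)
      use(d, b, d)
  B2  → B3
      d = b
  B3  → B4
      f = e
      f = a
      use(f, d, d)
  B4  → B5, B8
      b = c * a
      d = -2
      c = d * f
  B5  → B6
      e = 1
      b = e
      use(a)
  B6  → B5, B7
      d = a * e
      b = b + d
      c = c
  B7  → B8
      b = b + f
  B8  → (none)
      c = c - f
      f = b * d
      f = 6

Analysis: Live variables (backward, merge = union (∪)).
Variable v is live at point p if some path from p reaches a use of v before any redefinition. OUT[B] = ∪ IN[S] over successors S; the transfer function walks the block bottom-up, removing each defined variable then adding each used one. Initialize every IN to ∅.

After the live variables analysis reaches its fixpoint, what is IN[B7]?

Answer: {b, c, d, f}

Trace:
Converged values:
  B0: | IN={a, b, c, e} | OUT={a, b, c, d, e}
  B1: | IN={a, b, c, d, e} | OUT={a, b, c, e}
  B2: | IN={a, b, c, e} | OUT={a, c, d, e}
  B3: | IN={a, c, d, e} | OUT={a, c, f}
  B4: | IN={a, c, f} | OUT={a, b, c, d, f}
  B5: | IN={a, c, f} | OUT={a, b, c, e, f}
  B6: | IN={a, b, c, e, f} | OUT={a, b, c, d, f}
  B7: | IN={b, c, d, f} | OUT={b, c, d, f}
  B8: | IN={b, c, d, f} | OUT={}

Merge at B7: OUT[B7] = IN[B8] = {b, c, d, f}
Applying B7's transfer function to that OUT value gives IN[B7] (row B7 above).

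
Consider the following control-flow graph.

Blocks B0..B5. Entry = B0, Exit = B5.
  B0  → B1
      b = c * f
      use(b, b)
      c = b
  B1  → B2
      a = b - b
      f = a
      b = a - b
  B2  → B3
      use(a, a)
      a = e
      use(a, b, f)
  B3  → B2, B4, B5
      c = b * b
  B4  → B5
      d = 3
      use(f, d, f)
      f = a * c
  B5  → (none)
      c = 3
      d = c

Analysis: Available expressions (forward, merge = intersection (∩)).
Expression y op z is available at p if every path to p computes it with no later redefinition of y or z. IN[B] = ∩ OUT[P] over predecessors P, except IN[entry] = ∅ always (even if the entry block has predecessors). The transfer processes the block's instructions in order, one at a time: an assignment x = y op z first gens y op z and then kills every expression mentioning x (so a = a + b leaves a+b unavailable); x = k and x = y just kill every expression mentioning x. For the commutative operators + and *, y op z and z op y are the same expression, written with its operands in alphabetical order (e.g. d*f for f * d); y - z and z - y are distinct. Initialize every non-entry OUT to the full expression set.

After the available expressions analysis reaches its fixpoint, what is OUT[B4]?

Answer: {a*c, b*b}

Derivation:
Converged values:
  B0:   IN={}   OUT={}
  B1:   IN={}   OUT={}
  B2:   IN={}   OUT={}
  B3:   IN={}   OUT={b*b}
  B4:   IN={b*b}   OUT={a*c, b*b}
  B5:   IN={b*b}   OUT={b*b}

Merge at B4: IN[B4] = OUT[B3] = {b*b}
Applying B4's transfer function to that IN value gives OUT[B4] (row B4 above).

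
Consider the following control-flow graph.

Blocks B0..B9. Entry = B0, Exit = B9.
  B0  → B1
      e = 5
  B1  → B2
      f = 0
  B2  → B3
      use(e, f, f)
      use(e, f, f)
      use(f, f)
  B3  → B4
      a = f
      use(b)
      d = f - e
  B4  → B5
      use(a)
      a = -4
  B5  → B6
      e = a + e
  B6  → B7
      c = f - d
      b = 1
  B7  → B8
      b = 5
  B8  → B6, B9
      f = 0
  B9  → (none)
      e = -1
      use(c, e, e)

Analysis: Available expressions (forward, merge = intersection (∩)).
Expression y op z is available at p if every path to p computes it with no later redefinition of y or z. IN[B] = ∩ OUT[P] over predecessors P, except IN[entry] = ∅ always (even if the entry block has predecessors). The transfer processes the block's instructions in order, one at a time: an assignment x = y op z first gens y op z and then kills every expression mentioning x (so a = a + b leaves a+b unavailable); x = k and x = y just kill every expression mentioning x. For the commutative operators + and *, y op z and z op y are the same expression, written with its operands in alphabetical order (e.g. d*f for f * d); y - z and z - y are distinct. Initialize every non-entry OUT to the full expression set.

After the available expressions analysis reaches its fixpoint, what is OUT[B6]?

Answer: {f-d}

Working:
Converged values:
  B0: | IN={} | OUT={}
  B1: | IN={} | OUT={}
  B2: | IN={} | OUT={}
  B3: | IN={} | OUT={f-e}
  B4: | IN={f-e} | OUT={f-e}
  B5: | IN={f-e} | OUT={}
  B6: | IN={} | OUT={f-d}
  B7: | IN={f-d} | OUT={f-d}
  B8: | IN={f-d} | OUT={}
  B9: | IN={} | OUT={}

Merge at B6: IN[B6] = OUT[B5] ∩ OUT[B8] = {}
Applying B6's transfer function to that IN value gives OUT[B6] (row B6 above).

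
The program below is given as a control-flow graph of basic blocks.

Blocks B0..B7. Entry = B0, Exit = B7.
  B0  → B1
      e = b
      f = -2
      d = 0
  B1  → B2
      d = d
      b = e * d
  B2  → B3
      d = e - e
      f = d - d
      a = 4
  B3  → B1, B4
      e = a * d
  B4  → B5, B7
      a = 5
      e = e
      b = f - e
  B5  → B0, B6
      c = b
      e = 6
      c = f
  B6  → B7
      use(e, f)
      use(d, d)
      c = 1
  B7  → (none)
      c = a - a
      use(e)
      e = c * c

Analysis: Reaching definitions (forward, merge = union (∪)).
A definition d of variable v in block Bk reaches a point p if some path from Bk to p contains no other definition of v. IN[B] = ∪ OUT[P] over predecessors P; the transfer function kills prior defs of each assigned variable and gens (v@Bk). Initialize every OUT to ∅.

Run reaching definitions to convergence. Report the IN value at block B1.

Answer: {a@B2, a@B4, b@B1, b@B4, c@B5, d@B0, d@B2, e@B0, e@B3, f@B0, f@B2}

Working:
Converged values:
  B0:   IN={a@B4, b@B4, c@B5, d@B2, e@B5, f@B2}   OUT={a@B4, b@B4, c@B5, d@B0, e@B0, f@B0}
  B1:   IN={a@B2, a@B4, b@B1, b@B4, c@B5, d@B0, d@B2, e@B0, e@B3, f@B0, f@B2}   OUT={a@B2, a@B4, b@B1, c@B5, d@B1, e@B0, e@B3, f@B0, f@B2}
  B2:   IN={a@B2, a@B4, b@B1, c@B5, d@B1, e@B0, e@B3, f@B0, f@B2}   OUT={a@B2, b@B1, c@B5, d@B2, e@B0, e@B3, f@B2}
  B3:   IN={a@B2, b@B1, c@B5, d@B2, e@B0, e@B3, f@B2}   OUT={a@B2, b@B1, c@B5, d@B2, e@B3, f@B2}
  B4:   IN={a@B2, b@B1, c@B5, d@B2, e@B3, f@B2}   OUT={a@B4, b@B4, c@B5, d@B2, e@B4, f@B2}
  B5:   IN={a@B4, b@B4, c@B5, d@B2, e@B4, f@B2}   OUT={a@B4, b@B4, c@B5, d@B2, e@B5, f@B2}
  B6:   IN={a@B4, b@B4, c@B5, d@B2, e@B5, f@B2}   OUT={a@B4, b@B4, c@B6, d@B2, e@B5, f@B2}
  B7:   IN={a@B4, b@B4, c@B5, c@B6, d@B2, e@B4, e@B5, f@B2}   OUT={a@B4, b@B4, c@B7, d@B2, e@B7, f@B2}

Merge at B1: IN[B1] = OUT[B0] ⊔ OUT[B3] = {a@B2, a@B4, b@B1, b@B4, c@B5, d@B0, d@B2, e@B0, e@B3, f@B0, f@B2}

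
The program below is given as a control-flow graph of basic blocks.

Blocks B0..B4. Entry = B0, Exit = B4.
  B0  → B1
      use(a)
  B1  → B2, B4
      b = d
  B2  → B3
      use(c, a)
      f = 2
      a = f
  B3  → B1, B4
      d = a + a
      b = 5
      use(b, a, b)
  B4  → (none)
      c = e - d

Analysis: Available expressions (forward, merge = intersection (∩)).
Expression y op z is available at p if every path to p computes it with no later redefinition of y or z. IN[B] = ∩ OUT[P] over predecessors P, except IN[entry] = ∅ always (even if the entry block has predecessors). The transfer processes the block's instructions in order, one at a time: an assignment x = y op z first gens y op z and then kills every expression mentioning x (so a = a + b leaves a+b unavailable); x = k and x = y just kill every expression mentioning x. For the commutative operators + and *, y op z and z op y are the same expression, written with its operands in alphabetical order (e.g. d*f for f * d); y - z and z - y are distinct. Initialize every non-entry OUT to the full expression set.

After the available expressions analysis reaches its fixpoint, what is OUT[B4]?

Fixpoint table:
  B0:   IN={}   OUT={}
  B1:   IN={}   OUT={}
  B2:   IN={}   OUT={}
  B3:   IN={}   OUT={a+a}
  B4:   IN={}   OUT={e-d}

Merge at B4: IN[B4] = OUT[B1] ∩ OUT[B3] = {}
Applying B4's transfer function to that IN value gives OUT[B4] (row B4 above).

Answer: {e-d}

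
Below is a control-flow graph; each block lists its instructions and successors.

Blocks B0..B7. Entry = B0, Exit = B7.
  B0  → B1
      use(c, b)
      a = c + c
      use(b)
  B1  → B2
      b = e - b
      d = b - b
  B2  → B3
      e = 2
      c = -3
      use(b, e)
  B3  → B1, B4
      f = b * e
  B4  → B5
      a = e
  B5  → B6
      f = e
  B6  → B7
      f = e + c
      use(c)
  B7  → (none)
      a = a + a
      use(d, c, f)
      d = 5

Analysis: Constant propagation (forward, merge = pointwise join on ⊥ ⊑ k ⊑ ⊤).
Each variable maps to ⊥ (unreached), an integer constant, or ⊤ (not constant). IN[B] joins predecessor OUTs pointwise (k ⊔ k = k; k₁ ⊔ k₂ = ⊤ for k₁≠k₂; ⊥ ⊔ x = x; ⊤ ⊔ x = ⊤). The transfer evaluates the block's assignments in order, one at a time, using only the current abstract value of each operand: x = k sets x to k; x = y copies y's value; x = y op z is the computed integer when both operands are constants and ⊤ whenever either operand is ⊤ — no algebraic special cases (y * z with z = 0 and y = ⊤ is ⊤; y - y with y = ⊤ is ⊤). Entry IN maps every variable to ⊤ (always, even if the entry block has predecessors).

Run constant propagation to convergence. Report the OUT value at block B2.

Answer: {a: ⊤, b: ⊤, c: -3, d: ⊤, e: 2, f: ⊤}

Working:
Fixpoint table:
  B0:   IN=(all ⊤)   OUT=(all ⊤)
  B1:   IN=(all ⊤)   OUT=(all ⊤)
  B2:   IN=(all ⊤)   OUT={c:-3, e:2; rest ⊤}
  B3:   IN={c:-3, e:2; rest ⊤}   OUT={c:-3, e:2; rest ⊤}
  B4:   IN={c:-3, e:2; rest ⊤}   OUT={a:2, c:-3, e:2; rest ⊤}
  B5:   IN={a:2, c:-3, e:2; rest ⊤}   OUT={a:2, c:-3, e:2, f:2; rest ⊤}
  B6:   IN={a:2, c:-3, e:2, f:2; rest ⊤}   OUT={a:2, c:-3, e:2, f:-1; rest ⊤}
  B7:   IN={a:2, c:-3, e:2, f:-1; rest ⊤}   OUT={a:4, c:-3, d:5, e:2, f:-1; rest ⊤}

Merge at B2: IN[B2] = OUT[B1] = {a: ⊤, b: ⊤, c: ⊤, d: ⊤, e: ⊤, f: ⊤}
Applying B2's transfer function to that IN value gives OUT[B2] (row B2 above).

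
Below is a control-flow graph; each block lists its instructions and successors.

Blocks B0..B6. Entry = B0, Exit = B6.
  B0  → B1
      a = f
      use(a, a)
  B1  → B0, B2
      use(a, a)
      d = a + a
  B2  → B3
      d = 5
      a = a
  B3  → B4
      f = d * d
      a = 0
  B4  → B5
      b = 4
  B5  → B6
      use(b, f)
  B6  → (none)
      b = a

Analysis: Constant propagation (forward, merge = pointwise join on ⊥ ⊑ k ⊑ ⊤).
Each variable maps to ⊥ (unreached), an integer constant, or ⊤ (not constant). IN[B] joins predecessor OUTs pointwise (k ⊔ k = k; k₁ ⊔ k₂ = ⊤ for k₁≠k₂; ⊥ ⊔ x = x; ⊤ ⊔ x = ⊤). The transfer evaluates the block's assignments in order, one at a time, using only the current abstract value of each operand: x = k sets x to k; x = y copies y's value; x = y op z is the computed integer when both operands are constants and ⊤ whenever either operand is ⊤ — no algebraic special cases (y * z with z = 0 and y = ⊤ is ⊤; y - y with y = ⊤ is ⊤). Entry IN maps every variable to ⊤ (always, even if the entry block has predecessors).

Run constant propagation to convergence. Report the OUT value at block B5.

Fixpoint table:
  B0: | IN=(all ⊤) | OUT=(all ⊤)
  B1: | IN=(all ⊤) | OUT=(all ⊤)
  B2: | IN=(all ⊤) | OUT={d:5; rest ⊤}
  B3: | IN={d:5; rest ⊤} | OUT={a:0, d:5, f:25; rest ⊤}
  B4: | IN={a:0, d:5, f:25; rest ⊤} | OUT={a:0, b:4, d:5, f:25; rest ⊤}
  B5: | IN={a:0, b:4, d:5, f:25; rest ⊤} | OUT={a:0, b:4, d:5, f:25; rest ⊤}
  B6: | IN={a:0, b:4, d:5, f:25; rest ⊤} | OUT={a:0, b:0, d:5, f:25; rest ⊤}

Merge at B5: IN[B5] = OUT[B4] = {a: 0, b: 4, c: ⊤, d: 5, e: ⊤, f: 25}
Applying B5's transfer function to that IN value gives OUT[B5] (row B5 above).

Answer: {a: 0, b: 4, c: ⊤, d: 5, e: ⊤, f: 25}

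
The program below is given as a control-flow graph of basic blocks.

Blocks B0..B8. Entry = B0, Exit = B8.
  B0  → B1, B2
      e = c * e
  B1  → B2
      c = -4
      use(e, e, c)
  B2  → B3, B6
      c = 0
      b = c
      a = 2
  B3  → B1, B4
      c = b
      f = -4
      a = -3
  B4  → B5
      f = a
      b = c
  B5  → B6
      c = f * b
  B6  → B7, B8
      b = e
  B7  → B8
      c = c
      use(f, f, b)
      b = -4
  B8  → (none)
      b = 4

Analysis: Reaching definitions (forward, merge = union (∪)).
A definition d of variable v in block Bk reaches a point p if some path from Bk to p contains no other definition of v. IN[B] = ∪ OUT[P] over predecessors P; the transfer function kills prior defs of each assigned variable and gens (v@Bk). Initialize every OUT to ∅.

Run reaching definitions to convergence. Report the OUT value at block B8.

Converged values:
  B0:  IN={}  OUT={e@B0}
  B1:  IN={a@B3, b@B2, c@B3, e@B0, f@B3}  OUT={a@B3, b@B2, c@B1, e@B0, f@B3}
  B2:  IN={a@B3, b@B2, c@B1, e@B0, f@B3}  OUT={a@B2, b@B2, c@B2, e@B0, f@B3}
  B3:  IN={a@B2, b@B2, c@B2, e@B0, f@B3}  OUT={a@B3, b@B2, c@B3, e@B0, f@B3}
  B4:  IN={a@B3, b@B2, c@B3, e@B0, f@B3}  OUT={a@B3, b@B4, c@B3, e@B0, f@B4}
  B5:  IN={a@B3, b@B4, c@B3, e@B0, f@B4}  OUT={a@B3, b@B4, c@B5, e@B0, f@B4}
  B6:  IN={a@B2, a@B3, b@B2, b@B4, c@B2, c@B5, e@B0, f@B3, f@B4}  OUT={a@B2, a@B3, b@B6, c@B2, c@B5, e@B0, f@B3, f@B4}
  B7:  IN={a@B2, a@B3, b@B6, c@B2, c@B5, e@B0, f@B3, f@B4}  OUT={a@B2, a@B3, b@B7, c@B7, e@B0, f@B3, f@B4}
  B8:  IN={a@B2, a@B3, b@B6, b@B7, c@B2, c@B5, c@B7, e@B0, f@B3, f@B4}  OUT={a@B2, a@B3, b@B8, c@B2, c@B5, c@B7, e@B0, f@B3, f@B4}

Merge at B8: IN[B8] = OUT[B6] ⊔ OUT[B7] = {a@B2, a@B3, b@B6, b@B7, c@B2, c@B5, c@B7, e@B0, f@B3, f@B4}
Applying B8's transfer function to that IN value gives OUT[B8] (row B8 above).

Answer: {a@B2, a@B3, b@B8, c@B2, c@B5, c@B7, e@B0, f@B3, f@B4}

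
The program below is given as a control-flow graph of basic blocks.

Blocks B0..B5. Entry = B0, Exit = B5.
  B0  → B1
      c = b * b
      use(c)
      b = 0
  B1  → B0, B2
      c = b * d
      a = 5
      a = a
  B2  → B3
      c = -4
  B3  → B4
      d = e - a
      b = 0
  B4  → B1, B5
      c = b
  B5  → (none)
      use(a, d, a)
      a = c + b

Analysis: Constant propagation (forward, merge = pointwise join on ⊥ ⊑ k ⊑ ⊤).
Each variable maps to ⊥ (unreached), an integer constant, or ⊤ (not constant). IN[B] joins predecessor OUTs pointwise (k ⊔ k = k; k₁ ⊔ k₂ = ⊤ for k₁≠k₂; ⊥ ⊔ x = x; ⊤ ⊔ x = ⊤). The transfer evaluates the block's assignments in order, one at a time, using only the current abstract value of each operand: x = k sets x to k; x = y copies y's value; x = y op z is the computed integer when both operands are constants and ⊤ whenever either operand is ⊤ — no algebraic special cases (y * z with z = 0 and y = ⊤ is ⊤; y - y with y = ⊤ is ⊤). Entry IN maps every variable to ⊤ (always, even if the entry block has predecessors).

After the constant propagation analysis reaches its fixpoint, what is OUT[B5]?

Answer: {a: 0, b: 0, c: 0, d: ⊤, e: ⊤, f: ⊤}

Derivation:
Converged values:
  B0:   IN=(all ⊤)   OUT={b:0; rest ⊤}
  B1:   IN={b:0; rest ⊤}   OUT={a:5, b:0; rest ⊤}
  B2:   IN={a:5, b:0; rest ⊤}   OUT={a:5, b:0, c:-4; rest ⊤}
  B3:   IN={a:5, b:0, c:-4; rest ⊤}   OUT={a:5, b:0, c:-4; rest ⊤}
  B4:   IN={a:5, b:0, c:-4; rest ⊤}   OUT={a:5, b:0, c:0; rest ⊤}
  B5:   IN={a:5, b:0, c:0; rest ⊤}   OUT={a:0, b:0, c:0; rest ⊤}

Merge at B5: IN[B5] = OUT[B4] = {a: 5, b: 0, c: 0, d: ⊤, e: ⊤, f: ⊤}
Applying B5's transfer function to that IN value gives OUT[B5] (row B5 above).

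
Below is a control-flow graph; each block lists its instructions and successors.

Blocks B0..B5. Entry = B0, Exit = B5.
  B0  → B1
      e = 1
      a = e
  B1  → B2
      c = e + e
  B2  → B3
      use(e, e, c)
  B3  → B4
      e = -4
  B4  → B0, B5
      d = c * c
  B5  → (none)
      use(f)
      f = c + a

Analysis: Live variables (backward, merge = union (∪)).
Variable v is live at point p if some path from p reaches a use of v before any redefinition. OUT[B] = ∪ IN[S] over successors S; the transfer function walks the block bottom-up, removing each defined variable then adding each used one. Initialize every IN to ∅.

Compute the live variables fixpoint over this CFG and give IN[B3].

Answer: {a, c, f}

Derivation:
Fixpoint table:
  B0: | IN={f} | OUT={a, e, f}
  B1: | IN={a, e, f} | OUT={a, c, e, f}
  B2: | IN={a, c, e, f} | OUT={a, c, f}
  B3: | IN={a, c, f} | OUT={a, c, f}
  B4: | IN={a, c, f} | OUT={a, c, f}
  B5: | IN={a, c, f} | OUT={}

Merge at B3: OUT[B3] = IN[B4] = {a, c, f}
Applying B3's transfer function to that OUT value gives IN[B3] (row B3 above).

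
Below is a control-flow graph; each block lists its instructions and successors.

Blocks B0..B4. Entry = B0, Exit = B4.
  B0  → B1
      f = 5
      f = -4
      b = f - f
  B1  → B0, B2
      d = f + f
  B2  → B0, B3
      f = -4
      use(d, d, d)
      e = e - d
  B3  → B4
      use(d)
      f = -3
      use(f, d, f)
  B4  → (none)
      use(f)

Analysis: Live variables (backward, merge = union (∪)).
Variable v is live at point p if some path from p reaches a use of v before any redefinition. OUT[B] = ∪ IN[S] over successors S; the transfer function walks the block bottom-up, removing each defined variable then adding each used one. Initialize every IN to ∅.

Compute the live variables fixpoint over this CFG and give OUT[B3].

Per-block solution:
  B0:  IN={e}  OUT={e, f}
  B1:  IN={e, f}  OUT={d, e}
  B2:  IN={d, e}  OUT={d, e}
  B3:  IN={d}  OUT={f}
  B4:  IN={f}  OUT={}

Merge at B3: OUT[B3] = IN[B4] = {f}

Answer: {f}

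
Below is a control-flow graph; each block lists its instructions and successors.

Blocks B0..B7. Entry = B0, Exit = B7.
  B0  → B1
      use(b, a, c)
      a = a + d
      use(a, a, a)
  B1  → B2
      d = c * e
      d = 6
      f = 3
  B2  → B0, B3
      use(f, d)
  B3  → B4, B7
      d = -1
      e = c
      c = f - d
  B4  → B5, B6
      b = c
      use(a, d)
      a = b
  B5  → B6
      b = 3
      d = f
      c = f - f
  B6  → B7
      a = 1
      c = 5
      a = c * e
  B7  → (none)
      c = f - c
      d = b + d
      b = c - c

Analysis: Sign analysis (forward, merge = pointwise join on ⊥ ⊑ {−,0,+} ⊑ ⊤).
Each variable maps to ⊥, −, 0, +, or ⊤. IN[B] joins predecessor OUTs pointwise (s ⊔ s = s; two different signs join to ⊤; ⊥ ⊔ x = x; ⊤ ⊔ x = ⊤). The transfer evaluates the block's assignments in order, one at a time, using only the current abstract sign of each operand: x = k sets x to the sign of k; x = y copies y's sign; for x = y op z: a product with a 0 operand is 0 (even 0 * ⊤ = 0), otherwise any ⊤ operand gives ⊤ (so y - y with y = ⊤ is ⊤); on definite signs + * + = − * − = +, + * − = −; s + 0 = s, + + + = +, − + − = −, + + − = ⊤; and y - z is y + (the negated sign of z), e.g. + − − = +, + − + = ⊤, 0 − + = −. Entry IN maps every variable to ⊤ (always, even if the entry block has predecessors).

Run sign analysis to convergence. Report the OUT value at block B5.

Answer: {a: +, b: +, c: ⊤, d: +, e: ⊤, f: +}

Derivation:
Fixpoint table:
  B0:  IN=(all ⊤)  OUT=(all ⊤)
  B1:  IN=(all ⊤)  OUT={d:+, f:+; rest ⊤}
  B2:  IN={d:+, f:+; rest ⊤}  OUT={d:+, f:+; rest ⊤}
  B3:  IN={d:+, f:+; rest ⊤}  OUT={c:+, d:-, f:+; rest ⊤}
  B4:  IN={c:+, d:-, f:+; rest ⊤}  OUT={a:+, b:+, c:+, d:-, f:+; rest ⊤}
  B5:  IN={a:+, b:+, c:+, d:-, f:+; rest ⊤}  OUT={a:+, b:+, d:+, f:+; rest ⊤}
  B6:  IN={a:+, b:+, f:+; rest ⊤}  OUT={b:+, c:+, f:+; rest ⊤}
  B7:  IN={c:+, f:+; rest ⊤}  OUT={f:+; rest ⊤}

Merge at B5: IN[B5] = OUT[B4] = {a: +, b: +, c: +, d: -, e: ⊤, f: +}
Applying B5's transfer function to that IN value gives OUT[B5] (row B5 above).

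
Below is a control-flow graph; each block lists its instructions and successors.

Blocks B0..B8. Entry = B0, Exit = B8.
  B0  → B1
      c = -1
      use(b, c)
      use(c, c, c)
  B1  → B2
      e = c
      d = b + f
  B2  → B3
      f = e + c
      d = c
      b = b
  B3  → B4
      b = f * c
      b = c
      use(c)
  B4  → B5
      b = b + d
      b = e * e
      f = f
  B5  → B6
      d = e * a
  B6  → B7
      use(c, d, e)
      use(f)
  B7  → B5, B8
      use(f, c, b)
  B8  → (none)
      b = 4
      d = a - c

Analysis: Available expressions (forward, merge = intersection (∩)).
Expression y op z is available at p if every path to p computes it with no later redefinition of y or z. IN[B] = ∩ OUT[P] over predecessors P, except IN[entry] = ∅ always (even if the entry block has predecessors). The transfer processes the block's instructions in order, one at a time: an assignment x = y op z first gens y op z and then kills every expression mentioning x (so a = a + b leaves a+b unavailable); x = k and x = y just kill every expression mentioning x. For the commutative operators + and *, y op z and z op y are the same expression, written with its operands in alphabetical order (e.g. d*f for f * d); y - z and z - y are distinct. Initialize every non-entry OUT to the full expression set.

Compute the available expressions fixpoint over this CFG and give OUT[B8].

Answer: {a*e, a-c, c+e, e*e}

Derivation:
Converged values:
  B0:   IN={}   OUT={}
  B1:   IN={}   OUT={b+f}
  B2:   IN={b+f}   OUT={c+e}
  B3:   IN={c+e}   OUT={c*f, c+e}
  B4:   IN={c*f, c+e}   OUT={c+e, e*e}
  B5:   IN={c+e, e*e}   OUT={a*e, c+e, e*e}
  B6:   IN={a*e, c+e, e*e}   OUT={a*e, c+e, e*e}
  B7:   IN={a*e, c+e, e*e}   OUT={a*e, c+e, e*e}
  B8:   IN={a*e, c+e, e*e}   OUT={a*e, a-c, c+e, e*e}

Merge at B8: IN[B8] = OUT[B7] = {a*e, c+e, e*e}
Applying B8's transfer function to that IN value gives OUT[B8] (row B8 above).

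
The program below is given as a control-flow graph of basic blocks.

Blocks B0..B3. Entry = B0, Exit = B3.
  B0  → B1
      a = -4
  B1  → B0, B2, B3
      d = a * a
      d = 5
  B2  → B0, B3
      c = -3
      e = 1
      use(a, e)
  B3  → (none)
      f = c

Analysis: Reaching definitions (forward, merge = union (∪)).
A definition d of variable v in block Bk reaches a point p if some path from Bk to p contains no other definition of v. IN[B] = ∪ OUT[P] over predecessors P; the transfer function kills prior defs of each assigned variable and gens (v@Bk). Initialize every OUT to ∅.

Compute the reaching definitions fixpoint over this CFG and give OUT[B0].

Answer: {a@B0, c@B2, d@B1, e@B2}

Trace:
Per-block solution:
  B0:   IN={a@B0, c@B2, d@B1, e@B2}   OUT={a@B0, c@B2, d@B1, e@B2}
  B1:   IN={a@B0, c@B2, d@B1, e@B2}   OUT={a@B0, c@B2, d@B1, e@B2}
  B2:   IN={a@B0, c@B2, d@B1, e@B2}   OUT={a@B0, c@B2, d@B1, e@B2}
  B3:   IN={a@B0, c@B2, d@B1, e@B2}   OUT={a@B0, c@B2, d@B1, e@B2, f@B3}

Merge at B0 (entry node, so the boundary value {} is joined with the incoming edge(s)): IN[B0] = {} ⊔ OUT[B1] ⊔ OUT[B2] = {a@B0, c@B2, d@B1, e@B2}
Applying B0's transfer function to that IN value gives OUT[B0] (row B0 above).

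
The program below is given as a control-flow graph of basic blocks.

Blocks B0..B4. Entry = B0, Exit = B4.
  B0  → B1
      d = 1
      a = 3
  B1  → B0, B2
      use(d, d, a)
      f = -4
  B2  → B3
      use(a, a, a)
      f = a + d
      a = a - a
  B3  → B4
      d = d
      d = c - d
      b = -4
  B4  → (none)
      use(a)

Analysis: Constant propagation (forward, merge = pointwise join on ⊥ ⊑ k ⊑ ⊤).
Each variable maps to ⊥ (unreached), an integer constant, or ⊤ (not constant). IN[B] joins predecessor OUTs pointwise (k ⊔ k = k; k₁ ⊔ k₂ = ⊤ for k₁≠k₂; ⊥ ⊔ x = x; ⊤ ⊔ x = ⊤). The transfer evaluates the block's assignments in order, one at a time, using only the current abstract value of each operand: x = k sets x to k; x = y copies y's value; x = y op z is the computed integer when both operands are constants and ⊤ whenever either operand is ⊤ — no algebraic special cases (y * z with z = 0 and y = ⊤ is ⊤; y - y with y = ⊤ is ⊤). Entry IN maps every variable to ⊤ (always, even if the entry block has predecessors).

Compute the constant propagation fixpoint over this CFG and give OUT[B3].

Per-block solution:
  B0: | IN=(all ⊤) | OUT={a:3, d:1; rest ⊤}
  B1: | IN={a:3, d:1; rest ⊤} | OUT={a:3, d:1, f:-4; rest ⊤}
  B2: | IN={a:3, d:1, f:-4; rest ⊤} | OUT={a:0, d:1, f:4; rest ⊤}
  B3: | IN={a:0, d:1, f:4; rest ⊤} | OUT={a:0, b:-4, f:4; rest ⊤}
  B4: | IN={a:0, b:-4, f:4; rest ⊤} | OUT={a:0, b:-4, f:4; rest ⊤}

Merge at B3: IN[B3] = OUT[B2] = {a: 0, b: ⊤, c: ⊤, d: 1, e: ⊤, f: 4}
Applying B3's transfer function to that IN value gives OUT[B3] (row B3 above).

Answer: {a: 0, b: -4, c: ⊤, d: ⊤, e: ⊤, f: 4}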